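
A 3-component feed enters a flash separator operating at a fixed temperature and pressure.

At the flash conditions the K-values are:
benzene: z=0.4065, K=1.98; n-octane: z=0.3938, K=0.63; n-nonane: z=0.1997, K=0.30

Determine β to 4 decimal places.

β = 0.2283

Iterate (Newton) starting at β = 0.5:
  β = 0.5000: g = -0.12648, g' = -0.4886 → β = 0.2411
  β = 0.2411: g = -0.00594, g' = -0.4620 → β = 0.2283
Converged at β = 0.2283.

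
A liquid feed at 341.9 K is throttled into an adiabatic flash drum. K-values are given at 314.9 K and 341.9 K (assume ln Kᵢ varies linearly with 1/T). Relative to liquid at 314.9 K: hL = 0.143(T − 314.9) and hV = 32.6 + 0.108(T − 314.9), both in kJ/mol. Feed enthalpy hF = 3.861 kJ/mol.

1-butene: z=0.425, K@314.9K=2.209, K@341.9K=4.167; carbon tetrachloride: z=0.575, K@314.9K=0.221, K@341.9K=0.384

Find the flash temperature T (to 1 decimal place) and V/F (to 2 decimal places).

Adiabatic flash: solve Rachford–Rice at each trial T, then check hF = ψ·hV(T) + (1−ψ)·hL(T).
  T = 314.9 K: K = (2.209, 0.221), RR gives ψ = 0.070, H_out = 2.281 kJ/mol
  T = 341.9 K: K = (4.167, 0.384), RR gives ψ = 0.508, H_out = 19.954 kJ/mol
  T = 328.4 K: K = (3.074, 0.295), RR gives ψ = 0.325, H_out = 12.380 kJ/mol
  T = 321.6 K: K = (2.612, 0.256), RR gives ψ = 0.214, H_out = 7.891 kJ/mol
  T = 318.2 K: K = (2.401, 0.238), RR gives ψ = 0.147, H_out = 5.249 kJ/mol
  T = 316.5 K: K = (2.301, 0.229), RR gives ψ = 0.109, H_out = 3.779 kJ/mol
Linear interpolation between T = 316.5 (H_out = 3.779) and T = 318.2 (H_out = 5.249) on hF = 3.861 gives T ≈ 316.6 K, at which ψ = 0.11.

T = 316.6 K, V/F = 0.11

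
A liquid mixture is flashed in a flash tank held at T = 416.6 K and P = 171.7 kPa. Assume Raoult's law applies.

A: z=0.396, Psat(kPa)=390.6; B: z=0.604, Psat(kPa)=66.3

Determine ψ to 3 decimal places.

ψ = 0.171

Raoult's law: Kᵢ = Pᵢˢᵃᵗ/P = Pᵢˢᵃᵗ/171.7.
  K_A = 390.6/171.7 = 2.27490, K_B = 66.3/171.7 = 0.38614
Material balance + equilibrium reduce to Σ zᵢ(Kᵢ−1)/(1+ψ(Kᵢ−1)) = 0.
Check two-phase: ΣzᵢKᵢ = 1.134 > 1 and Σzᵢ/Kᵢ = 1.738 > 1, so g(0) = 0.134 > 0 and g(1) = -0.738 < 0.
Newton iteration, ψ⁰ = 0.5:
  ψ = 0.500: g = -0.2267, g' = -0.714 → ψ = 0.183
  ψ = 0.183: g = -0.0080, g' = -0.712 → ψ = 0.171
Converged at ψ = 0.171.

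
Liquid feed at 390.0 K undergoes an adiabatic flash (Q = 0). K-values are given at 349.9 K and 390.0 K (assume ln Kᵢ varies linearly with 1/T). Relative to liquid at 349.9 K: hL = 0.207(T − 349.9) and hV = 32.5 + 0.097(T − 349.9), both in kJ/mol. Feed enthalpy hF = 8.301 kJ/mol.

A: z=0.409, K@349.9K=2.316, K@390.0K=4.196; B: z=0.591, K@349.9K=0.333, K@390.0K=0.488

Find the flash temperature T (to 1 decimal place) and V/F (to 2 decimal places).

T = 354.3 K, V/F = 0.23

Adiabatic flash: solve Rachford–Rice at each trial T, then check hF = ψ·hV(T) + (1−ψ)·hL(T).
  T = 349.9 K: K = (2.316, 0.333), RR gives ψ = 0.164, H_out = 5.333 kJ/mol
  T = 390.0 K: K = (4.196, 0.488), RR gives ψ = 0.614, H_out = 25.545 kJ/mol
  T = 369.9 K: K = (3.166, 0.407), RR gives ψ = 0.417, H_out = 16.774 kJ/mol
  T = 359.9 K: K = (2.719, 0.369), RR gives ψ = 0.305, H_out = 11.638 kJ/mol
  T = 354.9 K: K = (2.512, 0.351), RR gives ψ = 0.239, H_out = 8.682 kJ/mol
  T = 352.4 K: K = (2.413, 0.342), RR gives ψ = 0.203, H_out = 7.066 kJ/mol
  T = 353.6 K: K = (2.460, 0.346), RR gives ψ = 0.221, H_out = 7.855 kJ/mol
Linear interpolation between T = 353.6 (H_out = 7.855) and T = 354.9 (H_out = 8.682) on hF = 8.301 gives T ≈ 354.3 K, at which ψ = 0.23.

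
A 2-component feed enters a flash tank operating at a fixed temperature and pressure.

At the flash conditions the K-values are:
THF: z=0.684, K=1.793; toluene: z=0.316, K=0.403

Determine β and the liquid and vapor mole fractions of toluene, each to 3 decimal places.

Let β = V/F and solve Σ zᵢ(Kᵢ−1)/(1+β(Kᵢ−1)) = 0.
g(0) = ΣzᵢKᵢ − 1 = 0.354 and g(1) = 1 − Σzᵢ/Kᵢ = -0.166, so a root lies in (0, 1).
Newton iteration, β⁰ = 0.5:
  β = 0.500: g = 0.1195, g' = -0.449 → β = 0.766
  β = 0.766: g = -0.0101, g' = -0.549 → β = 0.747
Converged at β = 0.747.
Compositions from xᵢ = zᵢ/(1+β(Kᵢ−1)), yᵢ = Kᵢxᵢ:
  THF: x = 0.429, y = 0.770
  toluene: x = 0.571, y = 0.230

β = 0.747, x_toluene = 0.571, y_toluene = 0.230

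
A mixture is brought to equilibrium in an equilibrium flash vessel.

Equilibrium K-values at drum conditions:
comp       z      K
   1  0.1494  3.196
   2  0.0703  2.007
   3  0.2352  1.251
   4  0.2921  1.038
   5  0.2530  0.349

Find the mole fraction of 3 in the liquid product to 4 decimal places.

x_3 = 0.2066

Newton–Raphson from ψ = 0.5:
  ψ = 0.5000: g = 0.02262, g' = -0.4430 → ψ = 0.5511
  ψ = 0.5511: g = -0.00014, g' = -0.4496 → ψ = 0.5508
Converged at ψ = 0.5508.
Compositions from xᵢ = zᵢ/(1+ψ(Kᵢ−1)), yᵢ = Kᵢxᵢ:
  1: x = 0.0676, y = 0.2161
  2: x = 0.0452, y = 0.0908
  3: x = 0.2066, y = 0.2585
  4: x = 0.2861, y = 0.2970
  5: x = 0.3944, y = 0.1377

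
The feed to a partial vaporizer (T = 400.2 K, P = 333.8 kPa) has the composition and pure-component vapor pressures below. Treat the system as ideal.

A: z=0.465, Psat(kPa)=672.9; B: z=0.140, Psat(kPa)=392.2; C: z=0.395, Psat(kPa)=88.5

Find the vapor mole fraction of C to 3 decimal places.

y_C = 0.137

Raoult's law: Kᵢ = Pᵢˢᵃᵗ/P = Pᵢˢᵃᵗ/333.8.
  K_A = 672.9/333.8 = 2.01588, K_B = 392.2/333.8 = 1.17496, K_C = 88.5/333.8 = 0.26513
Rachford–Rice: g(ψ) = Σ zᵢ(Kᵢ−1)/(1+ψ(Kᵢ−1)) = 0.
Check two-phase: ΣzᵢKᵢ = 1.207 > 1 and Σzᵢ/Kᵢ = 1.840 > 1, so g(0) = 0.207 > 0 and g(1) = -0.840 < 0.
Iterate (Newton) starting at ψ = 0.64:
  ψ = 0.640: g = -0.2397, g' = -0.940 → ψ = 0.385
  ψ = 0.385: g = -0.0423, g' = -0.667 → ψ = 0.322
  ψ = 0.322: g = -0.0008, g' = -0.642 → ψ = 0.320
Converged at ψ = 0.320.
Compositions from xᵢ = zᵢ/(1+ψ(Kᵢ−1)), yᵢ = Kᵢxᵢ:
  A: x = 0.351, y = 0.707
  B: x = 0.133, y = 0.156
  C: x = 0.517, y = 0.137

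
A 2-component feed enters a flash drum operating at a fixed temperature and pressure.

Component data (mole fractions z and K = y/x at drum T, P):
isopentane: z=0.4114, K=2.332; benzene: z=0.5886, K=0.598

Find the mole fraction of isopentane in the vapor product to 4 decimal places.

Rachford–Rice: g(V/F) = Σ zᵢ(Kᵢ−1)/(1+V/F(Kᵢ−1)) = 0.
Feasibility: ΣzᵢKᵢ = 1.3114, Σzᵢ/Kᵢ = 1.1607 — both > 1, two phases present.
Binary case is linear: z₁(K₁−1)(1+V/F(K₂−1)) + z₂(K₂−1)(1+V/F(K₁−1)) = 0
⇒ V/F = [z₁(K₁−1)+z₂(K₂−1)] / [−(K₁−1)(K₂−1)] = 0.31137/0.53546 = 0.5815
Compositions from xᵢ = zᵢ/(1+V/F(Kᵢ−1)), yᵢ = Kᵢxᵢ:
  isopentane: x = 0.2318, y = 0.5406
  benzene: x = 0.7682, y = 0.4594

y_isopentane = 0.5406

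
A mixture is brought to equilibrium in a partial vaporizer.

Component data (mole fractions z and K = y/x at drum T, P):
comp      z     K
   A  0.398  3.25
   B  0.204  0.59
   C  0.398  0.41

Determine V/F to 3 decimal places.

Rachford–Rice: g(V/F) = Σ zᵢ(Kᵢ−1)/(1+V/F(Kᵢ−1)) = 0.
g(0) = ΣzᵢKᵢ − 1 = 0.577 and g(1) = 1 − Σzᵢ/Kᵢ = -0.439, so a root lies in (0, 1).
Iterate (Newton) starting at V/F = 0.68:
  V/F = 0.680: g = -0.1542, g' = -0.767 → V/F = 0.479
  V/F = 0.479: g = -0.0004, g' = -0.789 → V/F = 0.478
Converged at V/F = 0.478.

V/F = 0.478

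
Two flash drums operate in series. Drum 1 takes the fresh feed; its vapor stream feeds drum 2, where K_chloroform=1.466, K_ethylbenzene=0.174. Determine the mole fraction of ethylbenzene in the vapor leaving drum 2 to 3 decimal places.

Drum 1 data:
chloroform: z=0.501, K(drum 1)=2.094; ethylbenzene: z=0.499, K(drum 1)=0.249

y_ethylbenzene (drum 2) = 0.063

Drum 1:
Material balance + equilibrium reduce to Σ zᵢ(Kᵢ−1)/(1+ψ₁(Kᵢ−1)) = 0.
g(0) = ΣzᵢKᵢ − 1 = 0.173 and g(1) = 1 − Σzᵢ/Kᵢ = -1.243, so a root lies in (0, 1).
Newton iteration, ψ₁⁰ = 0.5:
  ψ₁ = 0.500: g = -0.2458, g' = -0.972 → ψ₁ = 0.247
  ψ₁ = 0.247: g = -0.0287, g' = -0.796 → ψ₁ = 0.211
Converged at ψ₁ = 0.211.
Drum-1 compositions:
  chloroform: x = 0.407, y = 0.852
  ethylbenzene: x = 0.593, y = 0.148
Drum-2 feed = drum-1 vapor: z₂ = (0.8524, 0.1476).
Drum 2:
Binary case is linear: z₁(K₁−1)(1+ψ₂(K₂−1)) + z₂(K₂−1)(1+ψ₂(K₁−1)) = 0
⇒ ψ₂ = [z₁(K₁−1)+z₂(K₂−1)] / [−(K₁−1)(K₂−1)] = 0.2752/0.3849 = 0.715
  chloroform: x = 0.639, y = 0.937
  ethylbenzene: x = 0.361, y = 0.063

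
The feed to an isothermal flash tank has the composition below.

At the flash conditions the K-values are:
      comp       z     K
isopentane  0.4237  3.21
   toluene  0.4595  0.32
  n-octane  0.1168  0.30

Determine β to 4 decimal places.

Iterate (Newton) starting at β = 0.41:
  β = 0.4100: g = -0.05667, g' = -1.0907 → β = 0.3580
  β = 0.3580: g = 0.00062, g' = -1.1181 → β = 0.3586
Converged at β = 0.3586.

β = 0.3586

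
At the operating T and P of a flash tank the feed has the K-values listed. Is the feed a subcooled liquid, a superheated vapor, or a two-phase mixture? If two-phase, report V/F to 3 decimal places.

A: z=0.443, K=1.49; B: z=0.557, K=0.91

superheated vapor

ΣzᵢKᵢ = 1.167; Σzᵢ/Kᵢ = 0.909.
Since Σzᵢ/Kᵢ < 1 the mixture is above its dew point — single vapor phase.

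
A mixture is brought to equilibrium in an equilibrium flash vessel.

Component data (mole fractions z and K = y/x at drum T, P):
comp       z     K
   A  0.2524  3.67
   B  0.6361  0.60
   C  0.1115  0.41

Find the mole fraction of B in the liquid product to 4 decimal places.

x_B = 0.7251

Iterate (Newton) starting at β = 0.5:
  β = 0.5000: g = -0.12275, g' = -0.5671 → β = 0.2836
  β = 0.2836: g = 0.01754, g' = -0.7683 → β = 0.3064
  β = 0.3064: g = 0.00039, g' = -0.7344 → β = 0.3069
Converged at β = 0.3069.
Compositions from xᵢ = zᵢ/(1+β(Kᵢ−1)), yᵢ = Kᵢxᵢ:
  A: x = 0.1387, y = 0.5091
  B: x = 0.7251, y = 0.4351
  C: x = 0.1362, y = 0.0558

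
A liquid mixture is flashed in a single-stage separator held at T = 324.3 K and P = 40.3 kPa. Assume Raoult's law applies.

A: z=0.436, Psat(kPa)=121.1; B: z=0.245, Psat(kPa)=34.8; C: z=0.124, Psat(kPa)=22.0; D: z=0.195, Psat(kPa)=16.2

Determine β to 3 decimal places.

Raoult's law: Kᵢ = Pᵢˢᵃᵗ/P = Pᵢˢᵃᵗ/40.3.
  K_A = 121.1/40.3 = 3.00496, K_B = 34.8/40.3 = 0.86352, K_C = 22.0/40.3 = 0.54591, K_D = 16.2/40.3 = 0.40199
Iterate (Newton) starting at β = 0.33:
  β = 0.330: g = 0.2796, g' = -0.783 → β = 0.687
  β = 0.687: g = 0.0511, g' = -0.571 → β = 0.776
Converged at β = 0.776.

β = 0.776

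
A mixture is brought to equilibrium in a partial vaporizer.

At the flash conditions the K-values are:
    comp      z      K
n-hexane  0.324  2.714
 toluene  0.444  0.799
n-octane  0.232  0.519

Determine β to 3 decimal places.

Rachford–Rice: g(β) = Σ zᵢ(Kᵢ−1)/(1+β(Kᵢ−1)) = 0.
g(0) = ΣzᵢKᵢ − 1 = 0.355 and g(1) = 1 − Σzᵢ/Kᵢ = -0.122, so a root lies in (0, 1).
Iterate (Newton) starting at β = 0.5:
  β = 0.500: g = 0.0529, g' = -0.391 → β = 0.635
  β = 0.635: g = 0.0029, g' = -0.353 → β = 0.643
Converged at β = 0.643.

β = 0.643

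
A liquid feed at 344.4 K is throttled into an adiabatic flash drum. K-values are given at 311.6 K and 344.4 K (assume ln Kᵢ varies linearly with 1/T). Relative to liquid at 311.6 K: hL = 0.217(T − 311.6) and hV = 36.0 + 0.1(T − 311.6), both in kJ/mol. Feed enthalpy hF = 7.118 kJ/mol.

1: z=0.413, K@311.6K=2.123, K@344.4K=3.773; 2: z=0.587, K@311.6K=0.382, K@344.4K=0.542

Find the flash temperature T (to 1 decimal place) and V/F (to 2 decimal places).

T = 313.4 K, V/F = 0.19

Adiabatic flash: solve Rachford–Rice at each trial T, then check hF = ψ·hV(T) + (1−ψ)·hL(T).
  T = 311.6 K: K = (2.123, 0.382), RR gives ψ = 0.146, H_out = 5.241 kJ/mol
  T = 344.4 K: K = (3.773, 0.542), RR gives ψ = 0.690, H_out = 29.312 kJ/mol
  T = 328.0 K: K = (2.871, 0.459), RR gives ψ = 0.450, H_out = 18.886 kJ/mol
  T = 319.8 K: K = (2.478, 0.420), RR gives ψ = 0.315, H_out = 12.807 kJ/mol
  T = 315.7 K: K = (2.296, 0.401), RR gives ψ = 0.236, H_out = 9.281 kJ/mol
  T = 313.6 K: K = (2.206, 0.391), RR gives ψ = 0.192, H_out = 7.288 kJ/mol
Linear interpolation between T = 311.6 (H_out = 5.241) and T = 313.6 (H_out = 7.288) on hF = 7.118 gives T ≈ 313.4 K, at which ψ = 0.19.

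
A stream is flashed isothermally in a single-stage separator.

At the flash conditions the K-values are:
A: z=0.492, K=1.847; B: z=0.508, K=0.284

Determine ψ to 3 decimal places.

ψ = 0.087

Binary case is linear: z₁(K₁−1)(1+ψ(K₂−1)) + z₂(K₂−1)(1+ψ(K₁−1)) = 0
⇒ ψ = [z₁(K₁−1)+z₂(K₂−1)] / [−(K₁−1)(K₂−1)] = 0.0530/0.6065 = 0.087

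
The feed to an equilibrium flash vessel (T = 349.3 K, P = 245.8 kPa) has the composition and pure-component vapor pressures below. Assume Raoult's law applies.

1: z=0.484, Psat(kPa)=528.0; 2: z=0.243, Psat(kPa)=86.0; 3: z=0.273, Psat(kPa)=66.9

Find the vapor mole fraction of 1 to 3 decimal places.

Raoult's law: Kᵢ = Pᵢˢᵃᵗ/P = Pᵢˢᵃᵗ/245.8.
  K_1 = 528.0/245.8 = 2.14809, K_2 = 86.0/245.8 = 0.34988, K_3 = 66.9/245.8 = 0.27217
Material balance + equilibrium reduce to Σ zᵢ(Kᵢ−1)/(1+V/F(Kᵢ−1)) = 0.
Feasibility: ΣzᵢKᵢ = 1.199, Σzᵢ/Kᵢ = 1.923 — both > 1, two phases present.
Iterate (Newton) starting at V/F = 0.38:
  V/F = 0.380: g = -0.0976, g' = -0.767 → V/F = 0.253
  V/F = 0.253: g = -0.0018, g' = -0.747 → V/F = 0.250
Converged at V/F = 0.250.
Compositions from xᵢ = zᵢ/(1+V/F(Kᵢ−1)), yᵢ = Kᵢxᵢ:
  1: x = 0.376, y = 0.808
  2: x = 0.290, y = 0.102
  3: x = 0.334, y = 0.091

y_1 = 0.808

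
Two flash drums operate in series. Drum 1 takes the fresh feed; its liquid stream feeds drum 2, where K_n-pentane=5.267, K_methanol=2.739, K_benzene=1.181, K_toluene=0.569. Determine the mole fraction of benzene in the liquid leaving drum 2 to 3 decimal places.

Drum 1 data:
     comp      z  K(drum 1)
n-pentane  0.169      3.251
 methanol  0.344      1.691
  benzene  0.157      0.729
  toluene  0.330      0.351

Drum 1:
Material balance + equilibrium reduce to Σ zᵢ(Kᵢ−1)/(1+ψ₁(Kᵢ−1)) = 0.
Feasibility: ΣzᵢKᵢ = 1.361, Σzᵢ/Kᵢ = 1.411 — both > 1, two phases present.
Newton iteration, ψ₁⁰ = 0.5:
  ψ₁ = 0.500: g = -0.0106, g' = -0.600 → ψ₁ = 0.482
Converged at ψ₁ = 0.482.
Drum-1 compositions:
  n-pentane: x = 0.081, y = 0.263
  methanol: x = 0.258, y = 0.436
  benzene: x = 0.181, y = 0.132
  toluene: x = 0.480, y = 0.169
Drum-2 feed = drum-1 liquid: z₂ = (0.0810, 0.2580, 0.1806, 0.4803).
Drum 2:
Rachford–Rice: g(ψ₂) = Σ zᵢ(Kᵢ−1)/(1+ψ₂(Kᵢ−1)) = 0.
Feasibility: ΣzᵢKᵢ = 1.620, Σzᵢ/Kᵢ = 1.107 — both > 1, two phases present.
Newton–Raphson from ψ₂ = 0.39:
  ψ₂ = 0.390: g = 0.1788, g' = -0.619 → ψ₂ = 0.679
  ψ₂ = 0.679: g = 0.0309, g' = -0.444 → ψ₂ = 0.749
  ψ₂ = 0.749: g = 0.0005, g' = -0.430 → ψ₂ = 0.750
Converged at ψ₂ = 0.750.
  n-pentane: x = 0.019, y = 0.102
  methanol: x = 0.112, y = 0.307
  benzene: x = 0.159, y = 0.188
  toluene: x = 0.710, y = 0.404

x_benzene (drum 2) = 0.159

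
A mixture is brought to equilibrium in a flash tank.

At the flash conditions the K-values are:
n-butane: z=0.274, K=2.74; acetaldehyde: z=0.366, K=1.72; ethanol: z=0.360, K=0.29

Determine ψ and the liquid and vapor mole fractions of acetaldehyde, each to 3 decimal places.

Material balance + equilibrium reduce to Σ zᵢ(Kᵢ−1)/(1+ψ(Kᵢ−1)) = 0.
Check two-phase: ΣzᵢKᵢ = 1.485 > 1 and Σzᵢ/Kᵢ = 1.554 > 1, so g(0) = 0.485 > 0 and g(1) = -0.554 < 0.
Newton–Raphson from ψ = 0.51:
  ψ = 0.510: g = 0.0447, g' = -0.780 → ψ = 0.567
  ψ = 0.567: g = -0.0009, g' = -0.814 → ψ = 0.566
Converged at ψ = 0.566.
Compositions from xᵢ = zᵢ/(1+ψ(Kᵢ−1)), yᵢ = Kᵢxᵢ:
  n-butane: x = 0.138, y = 0.378
  acetaldehyde: x = 0.260, y = 0.447
  ethanol: x = 0.602, y = 0.175

ψ = 0.566, x_acetaldehyde = 0.260, y_acetaldehyde = 0.447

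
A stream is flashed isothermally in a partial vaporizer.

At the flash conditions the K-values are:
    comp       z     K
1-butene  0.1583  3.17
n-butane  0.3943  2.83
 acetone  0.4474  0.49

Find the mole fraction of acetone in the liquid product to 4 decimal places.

Rachford–Rice: g(β) = Σ zᵢ(Kᵢ−1)/(1+β(Kᵢ−1)) = 0.
Check two-phase: ΣzᵢKᵢ = 1.8369 > 1 and Σzᵢ/Kᵢ = 1.1023 > 1, so g(0) = 0.8369 > 0 and g(1) = -0.1023 < 0.
Iterate (Newton) starting at β = 0.5:
  β = 0.5000: g = 0.23528, g' = -0.7412 → β = 0.8174
  β = 0.8174: g = 0.02164, g' = -0.6511 → β = 0.8507
  β = 0.8507: g = -0.00009, g' = -0.6571 → β = 0.8505
Converged at β = 0.8505.
Compositions from xᵢ = zᵢ/(1+β(Kᵢ−1)), yᵢ = Kᵢxᵢ:
  1-butene: x = 0.0556, y = 0.1763
  n-butane: x = 0.1542, y = 0.4365
  acetone: x = 0.7901, y = 0.3872

x_acetone = 0.7901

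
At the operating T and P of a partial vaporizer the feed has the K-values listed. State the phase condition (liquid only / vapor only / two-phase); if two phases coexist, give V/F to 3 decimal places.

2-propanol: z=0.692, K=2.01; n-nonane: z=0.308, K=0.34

two-phase, V/F = 0.744

ΣzᵢKᵢ = 1.496; Σzᵢ/Kᵢ = 1.250.
Both exceed 1, so a two-phase solution exists.
Let ψ = V/F and solve Σ zᵢ(Kᵢ−1)/(1+ψ(Kᵢ−1)) = 0.
Binary case is linear: z₁(K₁−1)(1+ψ(K₂−1)) + z₂(K₂−1)(1+ψ(K₁−1)) = 0
⇒ ψ = [z₁(K₁−1)+z₂(K₂−1)] / [−(K₁−1)(K₂−1)] = 0.4956/0.6666 = 0.744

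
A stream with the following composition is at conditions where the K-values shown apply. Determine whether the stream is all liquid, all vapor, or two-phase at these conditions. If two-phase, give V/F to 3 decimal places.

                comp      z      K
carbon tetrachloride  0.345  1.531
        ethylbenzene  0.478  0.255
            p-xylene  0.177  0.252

ΣzᵢKᵢ = 0.695; Σzᵢ/Kᵢ = 2.802.
Since ΣzᵢKᵢ < 1 the mixture is below its bubble point — single liquid phase.

all liquid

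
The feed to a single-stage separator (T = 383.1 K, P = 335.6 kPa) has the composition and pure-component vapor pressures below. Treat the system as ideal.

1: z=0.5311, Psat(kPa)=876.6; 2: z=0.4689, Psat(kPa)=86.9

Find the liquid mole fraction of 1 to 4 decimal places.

Raoult's law: Kᵢ = Pᵢˢᵃᵗ/P = Pᵢˢᵃᵗ/335.6.
  K_1 = 876.6/335.6 = 2.612038, K_2 = 86.9/335.6 = 0.258939
Let ψ = V/F and solve Σ zᵢ(Kᵢ−1)/(1+ψ(Kᵢ−1)) = 0.
Check two-phase: ΣzᵢKᵢ = 1.5087 > 1 and Σzᵢ/Kᵢ = 2.0142 > 1, so g(0) = 0.5087 > 0 and g(1) = -1.0142 < 0.
Binary case is linear: z₁(K₁−1)(1+ψ(K₂−1)) + z₂(K₂−1)(1+ψ(K₁−1)) = 0
⇒ ψ = [z₁(K₁−1)+z₂(K₂−1)] / [−(K₁−1)(K₂−1)] = 0.50867/1.19462 = 0.4258
Compositions from xᵢ = zᵢ/(1+ψ(Kᵢ−1)), yᵢ = Kᵢxᵢ:
  1: x = 0.3149, y = 0.8226
  2: x = 0.6851, y = 0.1774

x_1 = 0.3149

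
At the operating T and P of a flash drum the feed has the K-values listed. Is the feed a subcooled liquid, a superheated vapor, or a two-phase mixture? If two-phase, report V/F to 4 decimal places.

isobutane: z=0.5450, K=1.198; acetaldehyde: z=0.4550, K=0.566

ΣzᵢKᵢ = 0.9104; Σzᵢ/Kᵢ = 1.2588.
Since ΣzᵢKᵢ < 1 the mixture is below its bubble point — single liquid phase.

subcooled liquid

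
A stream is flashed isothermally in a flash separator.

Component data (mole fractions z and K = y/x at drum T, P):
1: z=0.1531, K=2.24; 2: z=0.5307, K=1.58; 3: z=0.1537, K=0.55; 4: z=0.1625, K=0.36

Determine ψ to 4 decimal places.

ψ = 0.7679

Newton iteration, ψ⁰ = 0.5:
  ψ = 0.5000: g = 0.11361, g' = -0.3927 → ψ = 0.7893
  ψ = 0.7893: g = -0.01033, g' = -0.4908 → ψ = 0.7682
  ψ = 0.7682: g = -0.00014, g' = -0.4775 → ψ = 0.7679
Converged at ψ = 0.7679.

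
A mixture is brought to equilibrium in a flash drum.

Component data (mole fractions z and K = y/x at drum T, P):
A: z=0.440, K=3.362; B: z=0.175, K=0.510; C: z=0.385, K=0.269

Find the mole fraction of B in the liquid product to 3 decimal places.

x_B = 0.221

Rachford–Rice: g(β) = Σ zᵢ(Kᵢ−1)/(1+β(Kᵢ−1)) = 0.
g(0) = ΣzᵢKᵢ − 1 = 0.672 and g(1) = 1 − Σzᵢ/Kᵢ = -0.905, so a root lies in (0, 1).
Newton–Raphson from β = 0.5:
  β = 0.500: g = -0.0806, g' = -1.101 → β = 0.427
Converged at β = 0.427.
Compositions from xᵢ = zᵢ/(1+β(Kᵢ−1)), yᵢ = Kᵢxᵢ:
  A: x = 0.219, y = 0.737
  B: x = 0.221, y = 0.113
  C: x = 0.560, y = 0.151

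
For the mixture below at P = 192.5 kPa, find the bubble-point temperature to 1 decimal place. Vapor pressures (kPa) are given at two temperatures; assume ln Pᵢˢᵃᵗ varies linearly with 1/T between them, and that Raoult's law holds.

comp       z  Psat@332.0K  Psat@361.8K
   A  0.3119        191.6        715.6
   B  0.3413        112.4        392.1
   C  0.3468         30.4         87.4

Bubble-point temperature: ΣzᵢPᵢˢᵃᵗ(T) = P. Interpolate ln Pᵢˢᵃᵗ = aᵢ + bᵢ/T.
  T = 332.0 K: ΣzᵢPᵢˢᵃᵗ = 108.66 kPa
  T = 361.8 K: ΣzᵢPᵢˢᵃᵗ = 387.33 kPa
  T = 346.9 K: ΣzᵢPᵢˢᵃᵗ = 210.69 kPa
  T = 339.4 K: ΣzᵢPᵢˢᵃᵗ = 152.05 kPa
  T = 343.1 K: ΣzᵢPᵢˢᵃᵗ = 178.90 kPa
  T = 345.0 K: ΣzᵢPᵢˢᵃᵗ = 194.23 kPa
Interpolating between 343.1 K and 345.0 K gives T ≈ 344.8 K.

T = 344.8 K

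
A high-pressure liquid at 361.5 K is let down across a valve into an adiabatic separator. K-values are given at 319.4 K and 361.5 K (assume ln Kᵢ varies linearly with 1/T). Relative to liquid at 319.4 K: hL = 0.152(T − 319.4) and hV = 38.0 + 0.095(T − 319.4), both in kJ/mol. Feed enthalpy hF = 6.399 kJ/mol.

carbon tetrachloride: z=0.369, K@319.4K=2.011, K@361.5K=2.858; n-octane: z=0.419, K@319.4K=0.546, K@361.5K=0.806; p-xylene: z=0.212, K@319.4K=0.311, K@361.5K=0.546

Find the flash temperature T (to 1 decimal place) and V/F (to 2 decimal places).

Adiabatic flash: solve Rachford–Rice at each trial T, then check hF = ψ·hV(T) + (1−ψ)·hL(T).
  T = 319.4 K: K = (2.011, 0.546, 0.311), RR gives ψ = 0.067, H_out = 2.550 kJ/mol
  T = 361.5 K: K = (2.858, 0.806, 0.546), RR gives ψ = 0.886, H_out = 37.932 kJ/mol
  T = 340.4 K: K = (2.423, 0.671, 0.419), RR gives ψ = 0.432, H_out = 19.095 kJ/mol
  T = 329.9 K: K = (2.214, 0.607, 0.363), RR gives ψ = 0.251, H_out = 10.979 kJ/mol
  T = 324.6 K: K = (2.111, 0.576, 0.336), RR gives ψ = 0.160, H_out = 6.818 kJ/mol
  T = 322.0 K: K = (2.061, 0.561, 0.323), RR gives ψ = 0.114, H_out = 4.714 kJ/mol
  T = 323.3 K: K = (2.086, 0.568, 0.330), RR gives ψ = 0.137, H_out = 5.773 kJ/mol
Linear interpolation between T = 323.3 (H_out = 5.773) and T = 324.6 (H_out = 6.818) on hF = 6.399 gives T ≈ 324.1 K, at which ψ = 0.15.

T = 324.1 K, V/F = 0.15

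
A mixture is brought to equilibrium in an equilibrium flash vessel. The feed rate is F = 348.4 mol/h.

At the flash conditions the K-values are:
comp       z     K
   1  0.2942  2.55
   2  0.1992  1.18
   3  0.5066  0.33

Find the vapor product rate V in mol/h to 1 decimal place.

Let ψ = V/F and solve Σ zᵢ(Kᵢ−1)/(1+ψ(Kᵢ−1)) = 0.
Feasibility: ΣzᵢKᵢ = 1.1524, Σzᵢ/Kᵢ = 1.8193 — both > 1, two phases present.
Iterate (Newton) starting at ψ = 0.56:
  ψ = 0.5600: g = -0.26656, g' = -0.7904 → ψ = 0.2228
  ψ = 0.2228: g = -0.02553, g' = -0.7107 → ψ = 0.1868
  ψ = 0.1868: g = 0.00030, g' = -0.7282 → ψ = 0.1873
Converged at ψ = 0.1873.
Then V = ψ·F = 0.1873·348.4 = 65.2 mol/h and L = F − V = 283.2 mol/h.

V = 65.2 mol/h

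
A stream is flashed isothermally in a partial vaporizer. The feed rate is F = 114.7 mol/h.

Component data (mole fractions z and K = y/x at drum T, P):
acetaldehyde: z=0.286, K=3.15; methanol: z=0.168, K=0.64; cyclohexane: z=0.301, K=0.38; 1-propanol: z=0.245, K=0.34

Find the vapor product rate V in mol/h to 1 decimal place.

V = 19.0 mol/h

Newton–Raphson from β = 0.35:
  β = 0.350: g = -0.1669, g' = -0.828 → β = 0.148
  β = 0.148: g = 0.0175, g' = -1.056 → β = 0.165
Converged at β = 0.165.
Then V = β·F = 0.1652·114.7 = 19.0 mol/h and L = F − V = 95.7 mol/h.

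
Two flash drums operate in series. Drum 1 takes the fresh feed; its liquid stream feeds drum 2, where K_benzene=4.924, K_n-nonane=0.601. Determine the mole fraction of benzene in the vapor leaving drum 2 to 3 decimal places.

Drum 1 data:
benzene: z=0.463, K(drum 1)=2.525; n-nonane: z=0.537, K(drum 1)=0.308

Drum 1:
Let ψ₁ = V/F and solve Σ zᵢ(Kᵢ−1)/(1+ψ₁(Kᵢ−1)) = 0.
g(0) = ΣzᵢKᵢ − 1 = 0.334 and g(1) = 1 − Σzᵢ/Kᵢ = -0.927, so a root lies in (0, 1).
Binary case is linear: z₁(K₁−1)(1+ψ₁(K₂−1)) + z₂(K₂−1)(1+ψ₁(K₁−1)) = 0
⇒ ψ₁ = [z₁(K₁−1)+z₂(K₂−1)] / [−(K₁−1)(K₂−1)] = 0.3345/1.0553 = 0.317
Drum-1 compositions:
  benzene: x = 0.312, y = 0.788
  n-nonane: x = 0.688, y = 0.212
Drum-2 feed = drum-1 liquid: z₂ = (0.3121, 0.6879).
Drum 2:
Let ψ₂ = V/F and solve Σ zᵢ(Kᵢ−1)/(1+ψ₂(Kᵢ−1)) = 0.
Feasibility: ΣzᵢKᵢ = 1.950, Σzᵢ/Kᵢ = 1.208 — both > 1, two phases present.
Binary case is linear: z₁(K₁−1)(1+ψ₂(K₂−1)) + z₂(K₂−1)(1+ψ₂(K₁−1)) = 0
⇒ ψ₂ = [z₁(K₁−1)+z₂(K₂−1)] / [−(K₁−1)(K₂−1)] = 0.9504/1.5657 = 0.607
  benzene: x = 0.092, y = 0.454
  n-nonane: x = 0.908, y = 0.546

y_benzene (drum 2) = 0.454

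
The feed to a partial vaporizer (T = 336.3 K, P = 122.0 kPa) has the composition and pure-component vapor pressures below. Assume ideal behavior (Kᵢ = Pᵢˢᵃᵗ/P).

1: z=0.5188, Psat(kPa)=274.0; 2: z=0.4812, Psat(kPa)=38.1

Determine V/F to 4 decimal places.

Raoult's law: Kᵢ = Pᵢˢᵃᵗ/P = Pᵢˢᵃᵗ/122.0.
  K_1 = 274.0/122.0 = 2.245902, K_2 = 38.1/122.0 = 0.312295
Material balance + equilibrium reduce to Σ zᵢ(Kᵢ−1)/(1+V/F(Kᵢ−1)) = 0.
g(0) = ΣzᵢKᵢ − 1 = 0.3155 and g(1) = 1 − Σzᵢ/Kᵢ = -0.7718, so a root lies in (0, 1).
Newton–Raphson from V/F = 0.5:
  V/F = 0.5000: g = -0.10607, g' = -0.8343 → V/F = 0.3729
  V/F = 0.3729: g = -0.00370, g' = -0.7871 → V/F = 0.3682
Converged at V/F = 0.3682.

V/F = 0.3682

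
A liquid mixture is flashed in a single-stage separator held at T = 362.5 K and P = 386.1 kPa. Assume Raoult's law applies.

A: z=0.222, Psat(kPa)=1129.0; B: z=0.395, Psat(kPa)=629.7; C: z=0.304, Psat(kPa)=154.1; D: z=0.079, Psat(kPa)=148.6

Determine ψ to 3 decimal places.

ψ = 0.627

Raoult's law: Kᵢ = Pᵢˢᵃᵗ/P = Pᵢˢᵃᵗ/386.1.
  K_A = 1129.0/386.1 = 2.92411, K_B = 629.7/386.1 = 1.63092, K_C = 154.1/386.1 = 0.39912, K_D = 148.6/386.1 = 0.38487
Let ψ = V/F and solve Σ zᵢ(Kᵢ−1)/(1+ψ(Kᵢ−1)) = 0.
Feasibility: ΣzᵢKᵢ = 1.445, Σzᵢ/Kᵢ = 1.285 — both > 1, two phases present.
Iterate (Newton) starting at ψ = 0.5:
  ψ = 0.500: g = 0.0759, g' = -0.591 → ψ = 0.628
  ψ = 0.628: g = -0.0009, g' = -0.612 → ψ = 0.627
Converged at ψ = 0.627.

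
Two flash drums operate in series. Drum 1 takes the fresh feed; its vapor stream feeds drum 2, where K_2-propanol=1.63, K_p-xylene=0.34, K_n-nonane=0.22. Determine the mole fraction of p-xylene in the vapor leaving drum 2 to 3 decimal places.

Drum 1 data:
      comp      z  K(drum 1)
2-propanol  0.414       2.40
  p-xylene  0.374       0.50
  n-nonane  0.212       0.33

Drum 1:
Material balance + equilibrium reduce to Σ zᵢ(Kᵢ−1)/(1+ψ₁(Kᵢ−1)) = 0.
Check two-phase: ΣzᵢKᵢ = 1.251 > 1 and Σzᵢ/Kᵢ = 1.563 > 1, so g(0) = 0.251 > 0 and g(1) = -0.563 < 0.
Newton iteration, ψ₁⁰ = 0.5:
  ψ₁ = 0.500: g = -0.1220, g' = -0.662 → ψ₁ = 0.316
  ψ₁ = 0.316: g = -0.0003, g' = -0.675 → ψ₁ = 0.315
Converged at ψ₁ = 0.315.
Drum-1 compositions:
  2-propanol: x = 0.287, y = 0.689
  p-xylene: x = 0.444, y = 0.222
  n-nonane: x = 0.269, y = 0.089
Drum-2 feed = drum-1 vapor: z₂ = (0.6893, 0.2220, 0.0887).
Drum 2:
Rachford–Rice: g(ψ₂) = Σ zᵢ(Kᵢ−1)/(1+ψ₂(Kᵢ−1)) = 0.
g(0) = ΣzᵢKᵢ − 1 = 0.219 and g(1) = 1 − Σzᵢ/Kᵢ = -0.479, so a root lies in (0, 1).
Iterate (Newton) starting at ψ₂ = 0.5:
  ψ₂ = 0.500: g = -0.0019, g' = -0.519 → ψ₂ = 0.496
Converged at ψ₂ = 0.496.
  2-propanol: x = 0.525, y = 0.856
  p-xylene: x = 0.330, y = 0.112
  n-nonane: x = 0.145, y = 0.032

y_p-xylene (drum 2) = 0.112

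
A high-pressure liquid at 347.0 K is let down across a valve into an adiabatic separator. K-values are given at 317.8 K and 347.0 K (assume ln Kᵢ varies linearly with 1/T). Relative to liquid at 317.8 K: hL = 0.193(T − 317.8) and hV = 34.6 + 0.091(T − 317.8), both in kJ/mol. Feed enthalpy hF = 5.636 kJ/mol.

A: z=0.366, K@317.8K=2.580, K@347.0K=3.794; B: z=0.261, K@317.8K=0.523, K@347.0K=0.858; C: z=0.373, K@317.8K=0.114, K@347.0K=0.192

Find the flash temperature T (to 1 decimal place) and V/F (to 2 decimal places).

T = 321.1 K, V/F = 0.15

Adiabatic flash: solve Rachford–Rice at each trial T, then check hF = ψ·hV(T) + (1−ψ)·hL(T).
  T = 317.8 K: K = (2.580, 0.523, 0.114), RR gives ψ = 0.106, H_out = 3.651 kJ/mol
  T = 347.0 K: K = (3.794, 0.858, 0.192), RR gives ψ = 0.399, H_out = 18.239 kJ/mol
  T = 332.4 K: K = (3.155, 0.677, 0.150), RR gives ψ = 0.265, H_out = 11.606 kJ/mol
  T = 325.1 K: K = (2.860, 0.597, 0.131), RR gives ψ = 0.191, H_out = 7.863 kJ/mol
  T = 321.5 K: K = (2.720, 0.560, 0.122), RR gives ψ = 0.150, H_out = 5.857 kJ/mol
  T = 319.6 K: K = (2.647, 0.541, 0.118), RR gives ψ = 0.128, H_out = 4.745 kJ/mol
Linear interpolation between T = 319.6 (H_out = 4.745) and T = 321.5 (H_out = 5.857) on hF = 5.636 gives T ≈ 321.1 K, at which ψ = 0.15.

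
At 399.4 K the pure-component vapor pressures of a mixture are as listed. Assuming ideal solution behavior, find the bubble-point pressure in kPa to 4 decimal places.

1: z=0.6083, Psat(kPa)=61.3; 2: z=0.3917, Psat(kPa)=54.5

At the bubble point ψ → 0, so ΣzᵢKᵢ = 1 with Kᵢ = Pᵢˢᵃᵗ/P ⇒ P = ΣzᵢPᵢˢᵃᵗ.
P = 0.6083·61.3 + 0.3917·54.5 = 58.6364 kPa

Pbub = 58.6364 kPa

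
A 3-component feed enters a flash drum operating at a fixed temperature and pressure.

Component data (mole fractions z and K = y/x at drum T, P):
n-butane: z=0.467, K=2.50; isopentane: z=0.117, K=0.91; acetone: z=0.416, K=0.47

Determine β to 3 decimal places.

β = 0.663

Material balance + equilibrium reduce to Σ zᵢ(Kᵢ−1)/(1+β(Kᵢ−1)) = 0.
Check two-phase: ΣzᵢKᵢ = 1.469 > 1 and Σzᵢ/Kᵢ = 1.200 > 1, so g(0) = 0.469 > 0 and g(1) = -0.200 < 0.
Iterate (Newton) starting at β = 0.4:
  β = 0.400: g = 0.1471, g' = -0.600 → β = 0.645
  β = 0.645: g = 0.0097, g' = -0.542 → β = 0.663
Converged at β = 0.663.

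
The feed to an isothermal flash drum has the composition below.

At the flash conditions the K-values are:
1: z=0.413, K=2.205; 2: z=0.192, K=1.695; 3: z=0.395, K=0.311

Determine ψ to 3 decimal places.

ψ = 0.492

Iterate (Newton) starting at ψ = 0.5:
  ψ = 0.500: g = -0.0056, g' = -0.721 → ψ = 0.492
Converged at ψ = 0.492.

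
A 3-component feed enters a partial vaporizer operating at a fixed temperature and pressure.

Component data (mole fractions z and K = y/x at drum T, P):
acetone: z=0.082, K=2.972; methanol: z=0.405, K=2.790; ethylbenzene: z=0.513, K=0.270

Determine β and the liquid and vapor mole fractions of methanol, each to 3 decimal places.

β = 0.385, x_methanol = 0.240, y_methanol = 0.669

Newton–Raphson from β = 0.7:
  β = 0.700: g = -0.3761, g' = -1.455 → β = 0.442
  β = 0.442: g = -0.0612, g' = -1.091 → β = 0.385
Converged at β = 0.385.
Compositions from xᵢ = zᵢ/(1+β(Kᵢ−1)), yᵢ = Kᵢxᵢ:
  acetone: x = 0.047, y = 0.138
  methanol: x = 0.240, y = 0.669
  ethylbenzene: x = 0.714, y = 0.193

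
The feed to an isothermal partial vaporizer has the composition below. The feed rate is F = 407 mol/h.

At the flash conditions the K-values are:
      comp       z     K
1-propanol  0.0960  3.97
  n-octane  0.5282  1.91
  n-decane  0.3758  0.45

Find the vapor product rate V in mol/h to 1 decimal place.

Rachford–Rice: g(β) = Σ zᵢ(Kᵢ−1)/(1+β(Kᵢ−1)) = 0.
g(0) = ΣzᵢKᵢ − 1 = 0.5591 and g(1) = 1 − Σzᵢ/Kᵢ = -0.1358, so a root lies in (0, 1).
Newton iteration, β⁰ = 0.5:
  β = 0.5000: g = 0.16000, g' = -0.5600 → β = 0.7857
  β = 0.7857: g = 0.00182, g' = -0.5774 → β = 0.7889
Converged at β = 0.7889.
Then V = β·F = 0.7889·407 = 321.1 mol/h and L = F − V = 85.9 mol/h.

V = 321.1 mol/h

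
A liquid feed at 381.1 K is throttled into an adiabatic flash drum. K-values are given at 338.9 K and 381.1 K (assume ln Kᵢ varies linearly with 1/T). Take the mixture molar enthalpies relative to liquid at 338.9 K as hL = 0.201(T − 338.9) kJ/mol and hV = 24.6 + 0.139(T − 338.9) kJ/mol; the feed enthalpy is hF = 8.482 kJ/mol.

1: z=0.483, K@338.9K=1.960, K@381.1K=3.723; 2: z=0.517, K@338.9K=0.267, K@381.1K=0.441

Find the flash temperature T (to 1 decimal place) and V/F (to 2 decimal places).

Adiabatic flash: solve Rachford–Rice at each trial T, then check hF = ψ·hV(T) + (1−ψ)·hL(T).
  T = 338.9 K: K = (1.960, 0.267), RR gives ψ = 0.120, H_out = 2.962 kJ/mol
  T = 381.1 K: K = (3.723, 0.441), RR gives ψ = 0.674, H_out = 23.303 kJ/mol
  T = 360.0 K: K = (2.753, 0.348), RR gives ψ = 0.446, H_out = 14.631 kJ/mol
  T = 349.4 K: K = (2.333, 0.306), RR gives ψ = 0.308, H_out = 9.487 kJ/mol
  T = 344.1 K: K = (2.139, 0.286), RR gives ψ = 0.223, H_out = 6.450 kJ/mol
  T = 346.8 K: K = (2.237, 0.296), RR gives ψ = 0.268, H_out = 8.050 kJ/mol
  T = 348.1 K: K = (2.284, 0.301), RR gives ψ = 0.288, H_out = 8.780 kJ/mol
Linear interpolation between T = 346.8 (H_out = 8.050) and T = 348.1 (H_out = 8.780) on hF = 8.482 gives T ≈ 347.6 K, at which ψ = 0.28.

T = 347.6 K, V/F = 0.28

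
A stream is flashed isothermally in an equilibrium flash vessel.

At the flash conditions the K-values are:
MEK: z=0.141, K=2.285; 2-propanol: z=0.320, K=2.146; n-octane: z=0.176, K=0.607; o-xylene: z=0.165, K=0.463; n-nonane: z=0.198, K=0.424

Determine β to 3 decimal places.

Rachford–Rice: g(β) = Σ zᵢ(Kᵢ−1)/(1+β(Kᵢ−1)) = 0.
Check two-phase: ΣzᵢKᵢ = 1.276 > 1 and Σzᵢ/Kᵢ = 1.324 > 1, so g(0) = 0.276 > 0 and g(1) = -0.324 < 0.
Iterate (Newton) starting at β = 0.5:
  β = 0.500: g = -0.0239, g' = -0.517 → β = 0.454
Converged at β = 0.454.

β = 0.454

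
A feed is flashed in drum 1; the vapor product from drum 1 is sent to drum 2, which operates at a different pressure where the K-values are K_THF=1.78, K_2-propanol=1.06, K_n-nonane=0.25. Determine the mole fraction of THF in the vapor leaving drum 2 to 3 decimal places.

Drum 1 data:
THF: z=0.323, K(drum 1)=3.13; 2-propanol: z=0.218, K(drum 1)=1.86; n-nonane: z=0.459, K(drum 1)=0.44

y_THF (drum 2) = 0.632

Drum 1:
Newton–Raphson from ψ₁ = 0.45:
  ψ₁ = 0.450: g = 0.1428, g' = -0.723 → ψ₁ = 0.648
  ψ₁ = 0.648: g = 0.0063, g' = -0.680 → ψ₁ = 0.657
Converged at ψ₁ = 0.657.
Drum-1 compositions:
  THF: x = 0.135, y = 0.421
  2-propanol: x = 0.139, y = 0.259
  n-nonane: x = 0.726, y = 0.319
Drum-2 feed = drum-1 vapor: z₂ = (0.4214, 0.2591, 0.3195).
Drum 2:
Material balance + equilibrium reduce to Σ zᵢ(Kᵢ−1)/(1+ψ₂(Kᵢ−1)) = 0.
g(0) = ΣzᵢKᵢ − 1 = 0.105 and g(1) = 1 − Σzᵢ/Kᵢ = -0.759, so a root lies in (0, 1).
Newton iteration, ψ₂⁰ = 0.42:
  ψ₂ = 0.420: g = -0.0870, g' = -0.529 → ψ₂ = 0.256
  ψ₂ = 0.256: g = -0.0070, g' = -0.454 → ψ₂ = 0.240
Converged at ψ₂ = 0.240.
  THF: x = 0.355, y = 0.632
  2-propanol: x = 0.255, y = 0.271
  n-nonane: x = 0.390, y = 0.097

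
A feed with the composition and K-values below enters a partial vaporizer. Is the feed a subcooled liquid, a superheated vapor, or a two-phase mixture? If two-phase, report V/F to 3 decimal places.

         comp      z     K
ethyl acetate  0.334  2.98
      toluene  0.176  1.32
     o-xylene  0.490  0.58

two-phase, V/F = 0.777

ΣzᵢKᵢ = 1.512; Σzᵢ/Kᵢ = 1.090.
Both exceed 1, so a two-phase solution exists.
Newton–Raphson from ψ = 0.5:
  ψ = 0.500: g = 0.1204, g' = -0.483 → ψ = 0.749
  ψ = 0.749: g = 0.0113, g' = -0.408 → ψ = 0.777
Converged at ψ = 0.777.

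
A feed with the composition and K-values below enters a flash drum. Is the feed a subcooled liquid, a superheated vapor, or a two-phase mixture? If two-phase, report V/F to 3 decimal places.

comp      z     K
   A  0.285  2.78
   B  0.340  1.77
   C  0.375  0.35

two-phase, V/F = 0.634

ΣzᵢKᵢ = 1.525; Σzᵢ/Kᵢ = 1.366.
Both exceed 1, so a two-phase solution exists.
Material balance + equilibrium reduce to Σ zᵢ(Kᵢ−1)/(1+ψ(Kᵢ−1)) = 0.
Newton iteration, ψ⁰ = 0.46:
  ψ = 0.460: g = 0.1245, g' = -0.705 → ψ = 0.637
  ψ = 0.637: g = -0.0023, g' = -0.750 → ψ = 0.634
Converged at ψ = 0.634.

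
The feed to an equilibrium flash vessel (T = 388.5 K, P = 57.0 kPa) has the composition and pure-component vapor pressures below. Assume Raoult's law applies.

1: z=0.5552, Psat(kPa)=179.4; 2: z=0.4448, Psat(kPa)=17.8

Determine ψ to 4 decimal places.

ψ = 0.6002

Raoult's law: Kᵢ = Pᵢˢᵃᵗ/P = Pᵢˢᵃᵗ/57.0.
  K_1 = 179.4/57.0 = 3.147368, K_2 = 17.8/57.0 = 0.312281
Binary case is linear: z₁(K₁−1)(1+ψ(K₂−1)) + z₂(K₂−1)(1+ψ(K₁−1)) = 0
⇒ ψ = [z₁(K₁−1)+z₂(K₂−1)] / [−(K₁−1)(K₂−1)] = 0.88632/1.47679 = 0.6002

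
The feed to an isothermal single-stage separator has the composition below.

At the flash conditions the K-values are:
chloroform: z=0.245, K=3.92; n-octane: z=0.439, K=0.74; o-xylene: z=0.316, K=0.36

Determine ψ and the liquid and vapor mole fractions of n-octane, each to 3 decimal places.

ψ = 0.309, x_n-octane = 0.477, y_n-octane = 0.353

Material balance + equilibrium reduce to Σ zᵢ(Kᵢ−1)/(1+ψ(Kᵢ−1)) = 0.
Check two-phase: ΣzᵢKᵢ = 1.399 > 1 and Σzᵢ/Kᵢ = 1.534 > 1, so g(0) = 0.399 > 0 and g(1) = -0.534 < 0.
Newton–Raphson from ψ = 0.5:
  ψ = 0.500: g = -0.1378, g' = -0.664 → ψ = 0.293
  ψ = 0.293: g = 0.0134, g' = -0.838 → ψ = 0.309
Converged at ψ = 0.309.
Compositions from xᵢ = zᵢ/(1+ψ(Kᵢ−1)), yᵢ = Kᵢxᵢ:
  chloroform: x = 0.129, y = 0.505
  n-octane: x = 0.477, y = 0.353
  o-xylene: x = 0.394, y = 0.142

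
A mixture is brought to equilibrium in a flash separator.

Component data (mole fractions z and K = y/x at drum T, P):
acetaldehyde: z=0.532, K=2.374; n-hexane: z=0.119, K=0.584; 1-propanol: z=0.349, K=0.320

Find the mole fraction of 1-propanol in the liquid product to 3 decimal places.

x_1-propanol = 0.537

Material balance + equilibrium reduce to Σ zᵢ(Kᵢ−1)/(1+V/F(Kᵢ−1)) = 0.
g(0) = ΣzᵢKᵢ − 1 = 0.444 and g(1) = 1 − Σzᵢ/Kᵢ = -0.518, so a root lies in (0, 1).
Iterate (Newton) starting at V/F = 0.31:
  V/F = 0.310: g = 0.1551, g' = -0.780 → V/F = 0.509
  V/F = 0.509: g = 0.0046, g' = -0.758 → V/F = 0.515
Converged at V/F = 0.515.
Compositions from xᵢ = zᵢ/(1+V/F(Kᵢ−1)), yᵢ = Kᵢxᵢ:
  acetaldehyde: x = 0.312, y = 0.740
  n-hexane: x = 0.151, y = 0.088
  1-propanol: x = 0.537, y = 0.172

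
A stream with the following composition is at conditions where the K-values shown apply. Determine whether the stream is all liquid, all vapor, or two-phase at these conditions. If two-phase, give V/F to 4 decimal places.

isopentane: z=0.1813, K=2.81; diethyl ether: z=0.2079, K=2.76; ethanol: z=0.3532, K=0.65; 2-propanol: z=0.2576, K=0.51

ΣzᵢKᵢ = 1.4442; Σzᵢ/Kᵢ = 1.1883.
Both exceed 1, so a two-phase solution exists.
Let ψ = V/F and solve Σ zᵢ(Kᵢ−1)/(1+ψ(Kᵢ−1)) = 0.
Iterate (Newton) starting at ψ = 0.5:
  ψ = 0.5000: g = 0.04986, g' = -0.5179 → ψ = 0.5963
  ψ = 0.5963: g = 0.00181, g' = -0.4833 → ψ = 0.6000
Converged at ψ = 0.6000.

two-phase, V/F = 0.6000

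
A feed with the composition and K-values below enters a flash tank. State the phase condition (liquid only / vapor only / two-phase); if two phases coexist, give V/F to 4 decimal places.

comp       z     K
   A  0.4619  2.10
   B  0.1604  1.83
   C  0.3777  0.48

two-phase, V/F = 0.8278

ΣzᵢKᵢ = 1.4448; Σzᵢ/Kᵢ = 1.0945.
Both exceed 1, so a two-phase solution exists.
Newton iteration, ψ⁰ = 0.5:
  ψ = 0.5000: g = 0.15648, g' = -0.4743 → ψ = 0.8299
  ψ = 0.8299: g = -0.00106, g' = -0.5075 → ψ = 0.8278
Converged at ψ = 0.8278.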